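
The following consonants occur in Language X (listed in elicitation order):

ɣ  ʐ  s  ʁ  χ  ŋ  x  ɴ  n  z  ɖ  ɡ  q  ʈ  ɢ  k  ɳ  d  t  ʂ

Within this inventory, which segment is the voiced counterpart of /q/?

/q/ is a voiceless uvular stop.
The voiced counterpart is a voiced uvular stop — in this inventory, /ɢ/.

/ɢ/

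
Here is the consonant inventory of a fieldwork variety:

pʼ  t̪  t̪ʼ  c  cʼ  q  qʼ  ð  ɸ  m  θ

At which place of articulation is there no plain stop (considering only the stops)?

place of articulation  plain     ejective
bilabial          —         pʼ      
dental            t̪        t̪ʼ     
palatal           c         cʼ      
uvular            q         qʼ      
Every place of articulation has a plain member except bilabial, where /p/ would be expected.

bilabial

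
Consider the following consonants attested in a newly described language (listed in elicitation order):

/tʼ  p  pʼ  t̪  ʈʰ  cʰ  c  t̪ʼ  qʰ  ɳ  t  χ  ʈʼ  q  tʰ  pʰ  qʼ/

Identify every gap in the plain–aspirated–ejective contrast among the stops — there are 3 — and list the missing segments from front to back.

/t̪ʰ/, /ʈ/, /cʼ/

place of articulation  plain     aspirated  ejective
bilabial          p         pʰ        pʼ      
dental            t̪        —         t̪ʼ     
alveolar          t         tʰ        tʼ      
retroflex         —         ʈʰ        ʈʼ      
palatal           c         cʰ        —       
uvular            q         qʰ        qʼ      
Gaps, from front to back: dental lacks aspirated (/t̪ʰ/); retroflex lacks plain (/ʈ/); palatal lacks ejective (/cʼ/).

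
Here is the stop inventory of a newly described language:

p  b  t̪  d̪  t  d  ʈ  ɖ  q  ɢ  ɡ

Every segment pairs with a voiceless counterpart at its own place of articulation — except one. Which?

/ɡ/

Bilabial: /p/ ~ /b/
Dental: /t̪/ ~ /d̪/
Alveolar: /t/ ~ /d/
Retroflex: /ʈ/ ~ /ɖ/
Uvular: /q/ ~ /ɢ/
Velar: only /ɡ/ (voiced); no voiceless partner.
So /ɡ/ is the unpaired segment.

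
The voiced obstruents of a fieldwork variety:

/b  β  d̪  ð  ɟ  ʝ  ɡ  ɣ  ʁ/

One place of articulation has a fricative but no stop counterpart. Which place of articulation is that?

uvular

bilabial: stop /b/, fricative /β/.
dental: stop /d̪/, fricative /ð/.
palatal: stop /ɟ/, fricative /ʝ/.
velar: stop /ɡ/, fricative /ɣ/.
uvular: stop —, fricative /ʁ/.
Every place of articulation has a stop member except uvular, where /ɢ/ would be expected.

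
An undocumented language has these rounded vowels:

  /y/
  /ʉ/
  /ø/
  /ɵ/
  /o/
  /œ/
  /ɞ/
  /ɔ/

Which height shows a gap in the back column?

Front: /y/ (high), /ø/ (high-mid), /œ/ (low-mid).
Central: /ʉ/ (high), /ɵ/ (high-mid), /ɞ/ (low-mid).
Back: /o/ (high-mid), /ɔ/ (low-mid).
Every height has a back member except high, where /u/ would be expected.

high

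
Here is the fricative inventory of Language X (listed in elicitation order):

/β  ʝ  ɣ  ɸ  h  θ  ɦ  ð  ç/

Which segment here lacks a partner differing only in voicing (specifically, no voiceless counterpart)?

/ɣ/

Bilabial: /ɸ/ ~ /β/
Dental: /θ/ ~ /ð/
Palatal: /ç/ ~ /ʝ/
Glottal: /h/ ~ /ɦ/
Velar: only /ɣ/ (voiced); no voiceless partner.
So /ɣ/ is the unpaired segment.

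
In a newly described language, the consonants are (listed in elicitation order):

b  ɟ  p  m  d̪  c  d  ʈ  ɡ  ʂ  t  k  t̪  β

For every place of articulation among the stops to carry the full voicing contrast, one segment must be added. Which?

/ɖ/

place of articulation  voiceless  voiced  
bilabial          p         b       
dental            t̪        d̪      
alveolar          t         d       
retroflex         ʈ         —       
palatal           c         ɟ       
velar             k         ɡ       
The retroflex row has no voiced member, so the gap is the voiced retroflex stop /ɖ/.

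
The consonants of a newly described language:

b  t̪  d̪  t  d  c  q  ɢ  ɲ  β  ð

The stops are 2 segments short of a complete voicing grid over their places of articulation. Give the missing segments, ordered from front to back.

bilabial: voiceless —, voiced /b/.
dental: voiceless /t̪/, voiced /d̪/.
alveolar: voiceless /t/, voiced /d/.
palatal: voiceless /c/, voiced —.
uvular: voiceless /q/, voiced /ɢ/.
Gaps, from front to back: bilabial lacks voiceless (/p/); palatal lacks voiced (/ɟ/).

/p/, /ɟ/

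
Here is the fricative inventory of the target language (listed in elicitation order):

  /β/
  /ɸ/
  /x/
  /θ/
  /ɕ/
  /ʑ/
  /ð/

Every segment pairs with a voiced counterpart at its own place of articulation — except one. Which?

Bilabial: /ɸ/ ~ /β/
Dental: /θ/ ~ /ð/
Alveolo-palatal: /ɕ/ ~ /ʑ/
Velar: only /x/ (voiceless); no voiced partner.
So /x/ is the unpaired segment.

/x/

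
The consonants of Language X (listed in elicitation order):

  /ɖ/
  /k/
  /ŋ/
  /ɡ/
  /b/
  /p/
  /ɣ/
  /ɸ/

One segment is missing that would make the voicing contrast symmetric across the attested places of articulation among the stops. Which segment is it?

/ʈ/

place of articulation  voiceless  voiced  
bilabial          p         b       
retroflex         —         ɖ       
velar             k         ɡ       
The retroflex row has no voiceless member, so the gap is the voiceless retroflex stop /ʈ/.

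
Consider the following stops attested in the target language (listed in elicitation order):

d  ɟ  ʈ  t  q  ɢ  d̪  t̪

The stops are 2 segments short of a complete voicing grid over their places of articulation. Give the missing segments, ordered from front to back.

dental: voiceless /t̪/, voiced /d̪/.
alveolar: voiceless /t/, voiced /d/.
retroflex: voiceless /ʈ/, voiced —.
palatal: voiceless —, voiced /ɟ/.
uvular: voiceless /q/, voiced /ɢ/.
Gaps, from front to back: retroflex lacks voiced (/ɖ/); palatal lacks voiceless (/c/).

/ɖ/, /c/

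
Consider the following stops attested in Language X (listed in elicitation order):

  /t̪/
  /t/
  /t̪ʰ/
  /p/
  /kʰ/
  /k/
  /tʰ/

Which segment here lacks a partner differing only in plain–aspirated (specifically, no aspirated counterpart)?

Dental: /t̪/ ~ /t̪ʰ/
Alveolar: /t/ ~ /tʰ/
Velar: /k/ ~ /kʰ/
Bilabial: only /p/ (plain); no aspirated partner.
So /p/ is the unpaired segment.

/p/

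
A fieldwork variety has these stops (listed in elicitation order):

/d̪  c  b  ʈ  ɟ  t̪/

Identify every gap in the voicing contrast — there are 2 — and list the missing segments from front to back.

/p/, /ɖ/

place of articulation  voiceless  voiced  
bilabial          —         b       
dental            t̪        d̪      
retroflex         ʈ         —       
palatal           c         ɟ       
Gaps, from front to back: bilabial lacks voiceless (/p/); retroflex lacks voiced (/ɖ/).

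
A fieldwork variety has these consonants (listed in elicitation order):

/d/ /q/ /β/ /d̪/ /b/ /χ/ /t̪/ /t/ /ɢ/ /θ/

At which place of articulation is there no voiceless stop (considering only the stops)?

place of articulation  voiceless  voiced  
bilabial          —         b       
dental            t̪        d̪      
alveolar          t         d       
uvular            q         ɢ       
Every place of articulation has a voiceless member except bilabial, where /p/ would be expected.

bilabial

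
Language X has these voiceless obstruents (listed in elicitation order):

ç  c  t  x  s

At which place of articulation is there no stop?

velar

alveolar: stop /t/, fricative /s/.
palatal: stop /c/, fricative /ç/.
velar: stop —, fricative /x/.
Every place of articulation has a stop member except velar, where /k/ would be expected.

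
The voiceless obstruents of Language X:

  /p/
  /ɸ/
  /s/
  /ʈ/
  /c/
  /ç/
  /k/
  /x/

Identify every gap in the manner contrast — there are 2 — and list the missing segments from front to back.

place of articulation  stop      fricative
bilabial          p         ɸ       
alveolar          —         s       
retroflex         ʈ         —       
palatal           c         ç       
velar             k         x       
Gaps, from front to back: alveolar lacks stop (/t/); retroflex lacks fricative (/ʂ/).

/t/, /ʂ/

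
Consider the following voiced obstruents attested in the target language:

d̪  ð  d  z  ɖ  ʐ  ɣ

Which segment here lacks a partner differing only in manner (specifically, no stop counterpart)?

/ɣ/

Dental: /d̪/ ~ /ð/
Alveolar: /d/ ~ /z/
Retroflex: /ɖ/ ~ /ʐ/
Velar: only /ɣ/ (fricative); no stop partner.
So /ɣ/ is the unpaired segment.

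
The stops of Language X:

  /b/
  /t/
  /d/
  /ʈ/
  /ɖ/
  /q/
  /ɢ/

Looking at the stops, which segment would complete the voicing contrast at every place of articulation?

/p/

place of articulation  voiceless  voiced  
bilabial          —         b       
alveolar          t         d       
retroflex         ʈ         ɖ       
uvular            q         ɢ       
The bilabial row has no voiceless member, so the gap is the voiceless bilabial stop /p/.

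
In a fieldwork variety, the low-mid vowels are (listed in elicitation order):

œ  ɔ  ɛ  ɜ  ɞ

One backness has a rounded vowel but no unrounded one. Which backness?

front: unrounded /ɛ/, rounded /œ/.
central: unrounded /ɜ/, rounded /ɞ/.
back: unrounded —, rounded /ɔ/.
Every backness has an unrounded member except back, where /ʌ/ would be expected.

back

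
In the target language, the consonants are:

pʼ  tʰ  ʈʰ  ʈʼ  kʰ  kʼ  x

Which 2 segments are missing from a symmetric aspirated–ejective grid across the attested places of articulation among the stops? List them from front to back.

/pʰ/, /tʼ/

Aspirated: /tʰ/ (alveolar), /ʈʰ/ (retroflex), /kʰ/ (velar).
Ejective: /pʼ/ (bilabial), /ʈʼ/ (retroflex), /kʼ/ (velar).
Gaps, from front to back: bilabial lacks aspirated (/pʰ/); alveolar lacks ejective (/tʼ/).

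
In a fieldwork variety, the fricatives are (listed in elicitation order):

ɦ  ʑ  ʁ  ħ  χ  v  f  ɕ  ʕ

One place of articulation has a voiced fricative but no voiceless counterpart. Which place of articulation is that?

glottal

Voiceless: /f/ (labiodental), /ɕ/ (alveolo-palatal), /χ/ (uvular), /ħ/ (pharyngeal).
Voiced: /v/ (labiodental), /ʑ/ (alveolo-palatal), /ʁ/ (uvular), /ʕ/ (pharyngeal), /ɦ/ (glottal).
Every place of articulation has a voiceless member except glottal, where /h/ would be expected.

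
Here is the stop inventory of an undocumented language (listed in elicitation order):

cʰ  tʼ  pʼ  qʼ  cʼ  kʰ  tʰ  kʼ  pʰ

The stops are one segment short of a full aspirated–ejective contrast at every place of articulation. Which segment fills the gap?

/qʰ/

Aspirated: /pʰ/ (bilabial), /tʰ/ (alveolar), /cʰ/ (palatal), /kʰ/ (velar).
Ejective: /pʼ/ (bilabial), /tʼ/ (alveolar), /cʼ/ (palatal), /kʼ/ (velar), /qʼ/ (uvular).
The uvular row has no aspirated member, so the gap is the aspirated uvular stop /qʰ/.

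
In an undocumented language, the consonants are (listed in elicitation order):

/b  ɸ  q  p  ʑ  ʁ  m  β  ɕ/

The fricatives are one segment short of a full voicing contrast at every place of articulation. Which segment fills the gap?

/χ/

Voiceless: /ɸ/ (bilabial), /ɕ/ (alveolo-palatal).
Voiced: /β/ (bilabial), /ʑ/ (alveolo-palatal), /ʁ/ (uvular).
The uvular row has no voiceless member, so the gap is the voiceless uvular fricative /χ/.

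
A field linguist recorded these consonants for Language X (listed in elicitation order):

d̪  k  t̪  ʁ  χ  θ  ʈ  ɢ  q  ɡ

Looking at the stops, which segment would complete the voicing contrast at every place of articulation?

dental: voiceless /t̪/, voiced /d̪/.
retroflex: voiceless /ʈ/, voiced —.
velar: voiceless /k/, voiced /ɡ/.
uvular: voiceless /q/, voiced /ɢ/.
The retroflex row has no voiced member, so the gap is the voiced retroflex stop /ɖ/.

/ɖ/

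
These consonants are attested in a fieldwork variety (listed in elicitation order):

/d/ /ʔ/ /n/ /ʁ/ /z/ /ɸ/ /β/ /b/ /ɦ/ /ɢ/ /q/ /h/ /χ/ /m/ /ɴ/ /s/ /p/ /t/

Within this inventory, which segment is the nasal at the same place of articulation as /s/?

/s/ is a voiceless alveolar fricative.
The nasal at the same place is an alveolar nasal — in this inventory, /n/.

/n/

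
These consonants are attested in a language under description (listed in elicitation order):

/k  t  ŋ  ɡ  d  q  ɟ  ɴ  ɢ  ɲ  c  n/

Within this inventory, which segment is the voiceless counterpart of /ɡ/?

/k/

/ɡ/ is a voiced velar stop.
The voiceless counterpart is a voiceless velar stop — in this inventory, /k/.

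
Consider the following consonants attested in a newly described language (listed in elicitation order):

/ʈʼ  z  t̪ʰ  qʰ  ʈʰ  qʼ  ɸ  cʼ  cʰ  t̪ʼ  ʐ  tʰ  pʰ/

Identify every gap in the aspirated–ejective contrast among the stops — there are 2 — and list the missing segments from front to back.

/pʼ/, /tʼ/

place of articulation  aspirated  ejective
bilabial          pʰ        —       
dental            t̪ʰ       t̪ʼ     
alveolar          tʰ        —       
retroflex         ʈʰ        ʈʼ      
palatal           cʰ        cʼ      
uvular            qʰ        qʼ      
Gaps, from front to back: bilabial lacks ejective (/pʼ/); alveolar lacks ejective (/tʼ/).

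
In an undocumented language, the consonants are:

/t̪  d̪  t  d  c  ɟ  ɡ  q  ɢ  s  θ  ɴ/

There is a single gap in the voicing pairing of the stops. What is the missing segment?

/k/

Voiceless: /t̪/ (dental), /t/ (alveolar), /c/ (palatal), /q/ (uvular).
Voiced: /d̪/ (dental), /d/ (alveolar), /ɟ/ (palatal), /ɡ/ (velar), /ɢ/ (uvular).
The velar row has no voiceless member, so the gap is the voiceless velar stop /k/.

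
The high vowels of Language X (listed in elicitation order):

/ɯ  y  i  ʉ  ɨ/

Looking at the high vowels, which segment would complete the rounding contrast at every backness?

backness          unrounded  rounded 
front             i         y       
central           ɨ         ʉ       
back              ɯ         —       
The back row has no rounded member, so the gap is the back rounded vowel /u/.

/u/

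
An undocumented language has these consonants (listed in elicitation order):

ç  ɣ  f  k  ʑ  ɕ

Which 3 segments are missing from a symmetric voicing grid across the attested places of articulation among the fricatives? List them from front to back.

/v/, /ʝ/, /x/

place of articulation  voiceless  voiced  
labiodental       f         —       
alveolo-palatal   ɕ         ʑ       
palatal           ç         —       
velar             —         ɣ       
Gaps, from front to back: labiodental lacks voiced (/v/); palatal lacks voiced (/ʝ/); velar lacks voiceless (/x/).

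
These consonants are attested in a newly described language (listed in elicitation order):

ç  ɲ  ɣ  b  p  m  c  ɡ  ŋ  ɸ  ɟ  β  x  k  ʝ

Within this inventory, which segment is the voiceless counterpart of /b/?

/b/ is a voiced bilabial stop.
The voiceless counterpart is a voiceless bilabial stop — in this inventory, /p/.

/p/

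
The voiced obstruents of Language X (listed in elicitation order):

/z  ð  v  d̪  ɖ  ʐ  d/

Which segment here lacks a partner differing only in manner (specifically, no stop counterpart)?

/v/

Dental: /d̪/ ~ /ð/
Alveolar: /d/ ~ /z/
Retroflex: /ɖ/ ~ /ʐ/
Labiodental: only /v/ (fricative); no stop partner.
So /v/ is the unpaired segment.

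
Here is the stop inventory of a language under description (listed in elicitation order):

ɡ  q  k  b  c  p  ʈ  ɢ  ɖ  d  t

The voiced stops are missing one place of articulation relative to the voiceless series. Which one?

Voiceless: /p/ (bilabial), /t/ (alveolar), /ʈ/ (retroflex), /c/ (palatal), /k/ (velar), /q/ (uvular).
Voiced: /b/ (bilabial), /d/ (alveolar), /ɖ/ (retroflex), /ɡ/ (velar), /ɢ/ (uvular).
Every place of articulation has a voiced member except palatal, where /ɟ/ would be expected.

palatal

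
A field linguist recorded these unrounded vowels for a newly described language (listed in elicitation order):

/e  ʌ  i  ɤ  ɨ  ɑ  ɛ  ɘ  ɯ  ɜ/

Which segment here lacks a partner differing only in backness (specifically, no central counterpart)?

/ɑ/

High: /i/ ~ /ɨ/ ~ /ɯ/
High-mid: /e/ ~ /ɘ/ ~ /ɤ/
Low-mid: /ɛ/ ~ /ɜ/ ~ /ʌ/
Low: only /ɑ/ (back); no central partner.
So /ɑ/ is the unpaired segment.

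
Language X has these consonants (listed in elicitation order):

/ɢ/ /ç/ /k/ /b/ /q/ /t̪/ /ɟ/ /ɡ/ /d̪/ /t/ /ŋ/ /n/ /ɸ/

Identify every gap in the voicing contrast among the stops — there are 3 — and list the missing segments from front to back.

Voiceless: /t̪/ (dental), /t/ (alveolar), /k/ (velar), /q/ (uvular).
Voiced: /b/ (bilabial), /d̪/ (dental), /ɟ/ (palatal), /ɡ/ (velar), /ɢ/ (uvular).
Gaps, from front to back: bilabial lacks voiceless (/p/); alveolar lacks voiced (/d/); palatal lacks voiceless (/c/).

/p/, /d/, /c/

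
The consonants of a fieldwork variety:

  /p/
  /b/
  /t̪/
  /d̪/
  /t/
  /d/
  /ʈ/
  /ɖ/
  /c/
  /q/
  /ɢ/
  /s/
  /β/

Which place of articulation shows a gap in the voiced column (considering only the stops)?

bilabial: voiceless /p/, voiced /b/.
dental: voiceless /t̪/, voiced /d̪/.
alveolar: voiceless /t/, voiced /d/.
retroflex: voiceless /ʈ/, voiced /ɖ/.
palatal: voiceless /c/, voiced —.
uvular: voiceless /q/, voiced /ɢ/.
Every place of articulation has a voiced member except palatal, where /ɟ/ would be expected.

palatal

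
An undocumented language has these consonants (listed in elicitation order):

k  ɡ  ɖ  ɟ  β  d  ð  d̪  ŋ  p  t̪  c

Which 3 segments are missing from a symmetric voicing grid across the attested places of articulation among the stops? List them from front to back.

/b/, /t/, /ʈ/

bilabial: voiceless /p/, voiced —.
dental: voiceless /t̪/, voiced /d̪/.
alveolar: voiceless —, voiced /d/.
retroflex: voiceless —, voiced /ɖ/.
palatal: voiceless /c/, voiced /ɟ/.
velar: voiceless /k/, voiced /ɡ/.
Gaps, from front to back: bilabial lacks voiced (/b/); alveolar lacks voiceless (/t/); retroflex lacks voiceless (/ʈ/).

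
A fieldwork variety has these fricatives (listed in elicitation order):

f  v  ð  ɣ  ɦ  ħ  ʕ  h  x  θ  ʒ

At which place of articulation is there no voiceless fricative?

labiodental: voiceless /f/, voiced /v/.
dental: voiceless /θ/, voiced /ð/.
postalveolar: voiceless —, voiced /ʒ/.
velar: voiceless /x/, voiced /ɣ/.
pharyngeal: voiceless /ħ/, voiced /ʕ/.
glottal: voiceless /h/, voiced /ɦ/.
Every place of articulation has a voiceless member except postalveolar, where /ʃ/ would be expected.

postalveolar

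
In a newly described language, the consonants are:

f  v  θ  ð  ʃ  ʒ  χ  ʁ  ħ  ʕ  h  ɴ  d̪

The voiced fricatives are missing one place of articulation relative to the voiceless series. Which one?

glottal

labiodental: voiceless /f/, voiced /v/.
dental: voiceless /θ/, voiced /ð/.
postalveolar: voiceless /ʃ/, voiced /ʒ/.
uvular: voiceless /χ/, voiced /ʁ/.
pharyngeal: voiceless /ħ/, voiced /ʕ/.
glottal: voiceless /h/, voiced —.
Every place of articulation has a voiced member except glottal, where /ɦ/ would be expected.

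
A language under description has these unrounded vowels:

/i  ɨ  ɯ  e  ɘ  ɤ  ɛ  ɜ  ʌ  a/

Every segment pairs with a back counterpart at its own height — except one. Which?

High: /i/ ~ /ɨ/ ~ /ɯ/
High-mid: /e/ ~ /ɘ/ ~ /ɤ/
Low-mid: /ɛ/ ~ /ɜ/ ~ /ʌ/
Low: only /a/ (front); no back partner.
So /a/ is the unpaired segment.

/a/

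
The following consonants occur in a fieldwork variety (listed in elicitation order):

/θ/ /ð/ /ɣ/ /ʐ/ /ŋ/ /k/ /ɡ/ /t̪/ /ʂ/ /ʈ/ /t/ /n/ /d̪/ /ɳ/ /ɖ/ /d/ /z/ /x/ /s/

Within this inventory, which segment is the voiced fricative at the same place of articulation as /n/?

/z/

/n/ is an alveolar nasal.
The voiced fricative at the same place is a voiced alveolar fricative — in this inventory, /z/.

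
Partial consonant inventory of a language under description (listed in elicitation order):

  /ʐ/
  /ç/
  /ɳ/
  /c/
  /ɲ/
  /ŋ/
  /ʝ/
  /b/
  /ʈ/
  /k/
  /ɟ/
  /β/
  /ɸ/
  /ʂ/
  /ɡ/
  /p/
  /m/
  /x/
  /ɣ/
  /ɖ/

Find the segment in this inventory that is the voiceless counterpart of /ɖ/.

/ʈ/

/ɖ/ is a voiced retroflex stop.
The voiceless counterpart is a voiceless retroflex stop — in this inventory, /ʈ/.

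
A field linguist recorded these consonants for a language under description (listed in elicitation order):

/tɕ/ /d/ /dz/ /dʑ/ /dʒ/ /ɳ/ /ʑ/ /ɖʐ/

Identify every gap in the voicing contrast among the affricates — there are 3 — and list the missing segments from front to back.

/ts/, /tʃ/, /ʈʂ/

alveolar: voiceless —, voiced /dz/.
postalveolar: voiceless —, voiced /dʒ/.
retroflex: voiceless —, voiced /ɖʐ/.
alveolo-palatal: voiceless /tɕ/, voiced /dʑ/.
Gaps, from front to back: alveolar lacks voiceless (/ts/); postalveolar lacks voiceless (/tʃ/); retroflex lacks voiceless (/ʈʂ/).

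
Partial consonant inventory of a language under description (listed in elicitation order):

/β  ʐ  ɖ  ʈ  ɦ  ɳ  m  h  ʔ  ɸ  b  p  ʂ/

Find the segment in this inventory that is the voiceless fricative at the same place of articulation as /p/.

/p/ is a voiceless bilabial stop.
The voiceless fricative at the same place is a voiceless bilabial fricative — in this inventory, /ɸ/.

/ɸ/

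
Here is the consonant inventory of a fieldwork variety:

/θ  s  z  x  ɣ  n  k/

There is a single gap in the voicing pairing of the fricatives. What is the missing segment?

place of articulation  voiceless  voiced  
dental            θ         —       
alveolar          s         z       
velar             x         ɣ       
The dental row has no voiced member, so the gap is the voiced dental fricative /ð/.

/ð/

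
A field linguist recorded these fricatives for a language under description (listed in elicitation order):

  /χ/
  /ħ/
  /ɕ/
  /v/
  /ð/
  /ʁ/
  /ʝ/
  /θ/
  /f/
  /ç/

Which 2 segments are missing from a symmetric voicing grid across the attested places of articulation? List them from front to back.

/ʑ/, /ʕ/

Voiceless: /f/ (labiodental), /θ/ (dental), /ɕ/ (alveolo-palatal), /ç/ (palatal), /χ/ (uvular), /ħ/ (pharyngeal).
Voiced: /v/ (labiodental), /ð/ (dental), /ʝ/ (palatal), /ʁ/ (uvular).
Gaps, from front to back: alveolo-palatal lacks voiced (/ʑ/); pharyngeal lacks voiced (/ʕ/).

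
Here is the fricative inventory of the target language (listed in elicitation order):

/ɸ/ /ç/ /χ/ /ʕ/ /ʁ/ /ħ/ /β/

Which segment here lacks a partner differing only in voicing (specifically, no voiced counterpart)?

Bilabial: /ɸ/ ~ /β/
Uvular: /χ/ ~ /ʁ/
Pharyngeal: /ħ/ ~ /ʕ/
Palatal: only /ç/ (voiceless); no voiced partner.
So /ç/ is the unpaired segment.

/ç/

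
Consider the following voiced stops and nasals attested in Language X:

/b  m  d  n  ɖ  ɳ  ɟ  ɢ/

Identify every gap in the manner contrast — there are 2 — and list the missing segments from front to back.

/ɲ/, /ɴ/

bilabial: oral stop /b/, nasal /m/.
alveolar: oral stop /d/, nasal /n/.
retroflex: oral stop /ɖ/, nasal /ɳ/.
palatal: oral stop /ɟ/, nasal —.
uvular: oral stop /ɢ/, nasal —.
Gaps, from front to back: palatal lacks nasal (/ɲ/); uvular lacks nasal (/ɴ/).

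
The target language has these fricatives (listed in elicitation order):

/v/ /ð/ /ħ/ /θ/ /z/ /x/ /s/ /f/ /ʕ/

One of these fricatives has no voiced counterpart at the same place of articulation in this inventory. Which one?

/x/

Labiodental: /f/ ~ /v/
Dental: /θ/ ~ /ð/
Alveolar: /s/ ~ /z/
Pharyngeal: /ħ/ ~ /ʕ/
Velar: only /x/ (voiceless); no voiced partner.
So /x/ is the unpaired segment.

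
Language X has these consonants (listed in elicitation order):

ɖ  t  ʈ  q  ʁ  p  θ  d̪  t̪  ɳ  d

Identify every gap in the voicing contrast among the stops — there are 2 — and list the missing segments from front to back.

Voiceless: /p/ (bilabial), /t̪/ (dental), /t/ (alveolar), /ʈ/ (retroflex), /q/ (uvular).
Voiced: /d̪/ (dental), /d/ (alveolar), /ɖ/ (retroflex).
Gaps, from front to back: bilabial lacks voiced (/b/); uvular lacks voiced (/ɢ/).

/b/, /ɢ/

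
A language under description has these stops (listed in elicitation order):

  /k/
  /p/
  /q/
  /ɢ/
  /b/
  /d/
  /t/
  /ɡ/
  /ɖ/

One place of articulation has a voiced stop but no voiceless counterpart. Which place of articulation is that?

Voiceless: /p/ (bilabial), /t/ (alveolar), /k/ (velar), /q/ (uvular).
Voiced: /b/ (bilabial), /d/ (alveolar), /ɖ/ (retroflex), /ɡ/ (velar), /ɢ/ (uvular).
Every place of articulation has a voiceless member except retroflex, where /ʈ/ would be expected.

retroflex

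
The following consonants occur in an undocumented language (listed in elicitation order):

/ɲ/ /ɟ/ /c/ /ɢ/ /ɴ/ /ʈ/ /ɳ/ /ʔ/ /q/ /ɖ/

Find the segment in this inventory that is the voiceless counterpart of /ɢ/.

/ɢ/ is a voiced uvular stop.
The voiceless counterpart is a voiceless uvular stop — in this inventory, /q/.

/q/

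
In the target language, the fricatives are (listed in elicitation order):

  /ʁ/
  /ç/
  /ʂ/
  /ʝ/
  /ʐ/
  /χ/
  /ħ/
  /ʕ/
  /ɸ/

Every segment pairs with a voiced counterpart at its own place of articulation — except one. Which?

Retroflex: /ʂ/ ~ /ʐ/
Palatal: /ç/ ~ /ʝ/
Uvular: /χ/ ~ /ʁ/
Pharyngeal: /ħ/ ~ /ʕ/
Bilabial: only /ɸ/ (voiceless); no voiced partner.
So /ɸ/ is the unpaired segment.

/ɸ/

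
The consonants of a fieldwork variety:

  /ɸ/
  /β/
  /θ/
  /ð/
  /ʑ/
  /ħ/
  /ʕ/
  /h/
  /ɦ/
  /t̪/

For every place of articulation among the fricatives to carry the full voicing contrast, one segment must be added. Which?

/ɕ/

Voiceless: /ɸ/ (bilabial), /θ/ (dental), /ħ/ (pharyngeal), /h/ (glottal).
Voiced: /β/ (bilabial), /ð/ (dental), /ʑ/ (alveolo-palatal), /ʕ/ (pharyngeal), /ɦ/ (glottal).
The alveolo-palatal row has no voiceless member, so the gap is the voiceless alveolo-palatal fricative /ɕ/.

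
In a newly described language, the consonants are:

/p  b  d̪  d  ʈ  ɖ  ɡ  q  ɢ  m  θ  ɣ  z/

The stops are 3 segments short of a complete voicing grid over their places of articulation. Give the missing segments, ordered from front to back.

Voiceless: /p/ (bilabial), /ʈ/ (retroflex), /q/ (uvular).
Voiced: /b/ (bilabial), /d̪/ (dental), /d/ (alveolar), /ɖ/ (retroflex), /ɡ/ (velar), /ɢ/ (uvular).
Gaps, from front to back: dental lacks voiceless (/t̪/); alveolar lacks voiceless (/t/); velar lacks voiceless (/k/).

/t̪/, /t/, /k/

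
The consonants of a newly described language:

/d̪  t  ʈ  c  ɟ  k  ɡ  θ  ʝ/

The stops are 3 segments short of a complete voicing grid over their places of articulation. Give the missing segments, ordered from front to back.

dental: voiceless —, voiced /d̪/.
alveolar: voiceless /t/, voiced —.
retroflex: voiceless /ʈ/, voiced —.
palatal: voiceless /c/, voiced /ɟ/.
velar: voiceless /k/, voiced /ɡ/.
Gaps, from front to back: dental lacks voiceless (/t̪/); alveolar lacks voiced (/d/); retroflex lacks voiced (/ɖ/).

/t̪/, /d/, /ɖ/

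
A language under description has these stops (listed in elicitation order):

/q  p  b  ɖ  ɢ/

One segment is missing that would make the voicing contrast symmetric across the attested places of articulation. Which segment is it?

/ʈ/

place of articulation  voiceless  voiced  
bilabial          p         b       
retroflex         —         ɖ       
uvular            q         ɢ       
The retroflex row has no voiceless member, so the gap is the voiceless retroflex stop /ʈ/.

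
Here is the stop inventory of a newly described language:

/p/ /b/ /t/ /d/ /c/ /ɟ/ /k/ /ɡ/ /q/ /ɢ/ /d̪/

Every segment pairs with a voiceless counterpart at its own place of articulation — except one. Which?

/d̪/

Bilabial: /p/ ~ /b/
Alveolar: /t/ ~ /d/
Palatal: /c/ ~ /ɟ/
Velar: /k/ ~ /ɡ/
Uvular: /q/ ~ /ɢ/
Dental: only /d̪/ (voiced); no voiceless partner.
So /d̪/ is the unpaired segment.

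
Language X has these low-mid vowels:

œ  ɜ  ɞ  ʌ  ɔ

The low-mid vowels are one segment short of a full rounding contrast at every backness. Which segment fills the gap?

Unrounded: /ɜ/ (central), /ʌ/ (back).
Rounded: /œ/ (front), /ɞ/ (central), /ɔ/ (back).
The front row has no unrounded member, so the gap is the front unrounded vowel /ɛ/.

/ɛ/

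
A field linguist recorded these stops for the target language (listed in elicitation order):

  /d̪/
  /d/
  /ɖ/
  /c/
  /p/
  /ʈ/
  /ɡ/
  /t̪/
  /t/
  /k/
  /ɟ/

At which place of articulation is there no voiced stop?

bilabial

place of articulation  voiceless  voiced  
bilabial          p         —       
dental            t̪        d̪      
alveolar          t         d       
retroflex         ʈ         ɖ       
palatal           c         ɟ       
velar             k         ɡ       
Every place of articulation has a voiced member except bilabial, where /b/ would be expected.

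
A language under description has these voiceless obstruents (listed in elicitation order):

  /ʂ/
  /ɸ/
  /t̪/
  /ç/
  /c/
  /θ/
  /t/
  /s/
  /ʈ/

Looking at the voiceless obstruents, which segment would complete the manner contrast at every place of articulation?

place of articulation  stop      fricative
bilabial          —         ɸ       
dental            t̪        θ       
alveolar          t         s       
retroflex         ʈ         ʂ       
palatal           c         ç       
The bilabial row has no stop member, so the gap is the bilabial stop /p/.

/p/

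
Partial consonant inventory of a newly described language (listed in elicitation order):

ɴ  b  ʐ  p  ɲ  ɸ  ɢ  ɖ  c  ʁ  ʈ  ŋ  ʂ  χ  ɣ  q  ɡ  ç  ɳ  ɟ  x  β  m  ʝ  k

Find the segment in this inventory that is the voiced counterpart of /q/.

/q/ is a voiceless uvular stop.
The voiced counterpart is a voiced uvular stop — in this inventory, /ɢ/.

/ɢ/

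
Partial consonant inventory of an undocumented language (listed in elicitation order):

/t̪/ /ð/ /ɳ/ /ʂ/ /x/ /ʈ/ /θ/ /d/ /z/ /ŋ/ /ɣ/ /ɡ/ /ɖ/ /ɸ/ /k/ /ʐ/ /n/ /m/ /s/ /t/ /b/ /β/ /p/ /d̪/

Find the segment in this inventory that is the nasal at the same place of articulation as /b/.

/b/ is a voiced bilabial stop.
The nasal at the same place is a bilabial nasal — in this inventory, /m/.

/m/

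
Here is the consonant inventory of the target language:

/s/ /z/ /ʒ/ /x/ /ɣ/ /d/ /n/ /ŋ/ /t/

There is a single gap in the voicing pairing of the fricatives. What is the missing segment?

/ʃ/

place of articulation  voiceless  voiced  
alveolar          s         z       
postalveolar      —         ʒ       
velar             x         ɣ       
The postalveolar row has no voiceless member, so the gap is the voiceless postalveolar fricative /ʃ/.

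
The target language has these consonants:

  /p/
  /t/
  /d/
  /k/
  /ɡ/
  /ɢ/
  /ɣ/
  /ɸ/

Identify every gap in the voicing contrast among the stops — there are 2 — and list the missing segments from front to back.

Voiceless: /p/ (bilabial), /t/ (alveolar), /k/ (velar).
Voiced: /d/ (alveolar), /ɡ/ (velar), /ɢ/ (uvular).
Gaps, from front to back: bilabial lacks voiced (/b/); uvular lacks voiceless (/q/).

/b/, /q/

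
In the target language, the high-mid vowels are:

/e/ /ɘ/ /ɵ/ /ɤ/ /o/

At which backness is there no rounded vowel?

front

front: unrounded /e/, rounded —.
central: unrounded /ɘ/, rounded /ɵ/.
back: unrounded /ɤ/, rounded /o/.
Every backness has a rounded member except front, where /ø/ would be expected.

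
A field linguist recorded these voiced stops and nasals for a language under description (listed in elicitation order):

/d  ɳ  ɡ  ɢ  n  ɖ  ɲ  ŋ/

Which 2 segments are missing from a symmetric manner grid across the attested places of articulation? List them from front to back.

alveolar: oral stop /d/, nasal /n/.
retroflex: oral stop /ɖ/, nasal /ɳ/.
palatal: oral stop —, nasal /ɲ/.
velar: oral stop /ɡ/, nasal /ŋ/.
uvular: oral stop /ɢ/, nasal —.
Gaps, from front to back: palatal lacks oral stop (/ɟ/); uvular lacks nasal (/ɴ/).

/ɟ/, /ɴ/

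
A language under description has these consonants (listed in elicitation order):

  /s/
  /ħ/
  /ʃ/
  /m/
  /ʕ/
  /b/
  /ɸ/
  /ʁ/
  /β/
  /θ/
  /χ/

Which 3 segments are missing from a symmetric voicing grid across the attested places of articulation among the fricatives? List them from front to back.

place of articulation  voiceless  voiced  
bilabial          ɸ         β       
dental            θ         —       
alveolar          s         —       
postalveolar      ʃ         —       
uvular            χ         ʁ       
pharyngeal        ħ         ʕ       
Gaps, from front to back: dental lacks voiced (/ð/); alveolar lacks voiced (/z/); postalveolar lacks voiced (/ʒ/).

/ð/, /z/, /ʒ/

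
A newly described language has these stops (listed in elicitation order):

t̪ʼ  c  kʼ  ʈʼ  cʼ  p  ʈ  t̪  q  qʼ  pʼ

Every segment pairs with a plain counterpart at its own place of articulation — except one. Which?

Bilabial: /p/ ~ /pʼ/
Dental: /t̪/ ~ /t̪ʼ/
Retroflex: /ʈ/ ~ /ʈʼ/
Palatal: /c/ ~ /cʼ/
Uvular: /q/ ~ /qʼ/
Velar: only /kʼ/ (ejective); no plain partner.
So /kʼ/ is the unpaired segment.

/kʼ/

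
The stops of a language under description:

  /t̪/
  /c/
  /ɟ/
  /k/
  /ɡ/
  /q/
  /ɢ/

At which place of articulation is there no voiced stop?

dental

place of articulation  voiceless  voiced  
dental            t̪        —       
palatal           c         ɟ       
velar             k         ɡ       
uvular            q         ɢ       
Every place of articulation has a voiced member except dental, where /d̪/ would be expected.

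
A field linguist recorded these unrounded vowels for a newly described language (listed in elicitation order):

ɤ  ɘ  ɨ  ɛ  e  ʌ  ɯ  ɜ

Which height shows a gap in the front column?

Front: /e/ (high-mid), /ɛ/ (low-mid).
Central: /ɨ/ (high), /ɘ/ (high-mid), /ɜ/ (low-mid).
Back: /ɯ/ (high), /ɤ/ (high-mid), /ʌ/ (low-mid).
Every height has a front member except high, where /i/ would be expected.

high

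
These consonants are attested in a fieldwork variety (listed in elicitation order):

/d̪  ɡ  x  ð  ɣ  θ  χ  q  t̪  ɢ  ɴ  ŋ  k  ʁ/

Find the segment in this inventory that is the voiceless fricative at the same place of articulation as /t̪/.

/t̪/ is a voiceless dental stop.
The voiceless fricative at the same place is a voiceless dental fricative — in this inventory, /θ/.

/θ/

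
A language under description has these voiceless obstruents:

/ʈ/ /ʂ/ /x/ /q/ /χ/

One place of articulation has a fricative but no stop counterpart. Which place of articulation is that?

velar

retroflex: stop /ʈ/, fricative /ʂ/.
velar: stop —, fricative /x/.
uvular: stop /q/, fricative /χ/.
Every place of articulation has a stop member except velar, where /k/ would be expected.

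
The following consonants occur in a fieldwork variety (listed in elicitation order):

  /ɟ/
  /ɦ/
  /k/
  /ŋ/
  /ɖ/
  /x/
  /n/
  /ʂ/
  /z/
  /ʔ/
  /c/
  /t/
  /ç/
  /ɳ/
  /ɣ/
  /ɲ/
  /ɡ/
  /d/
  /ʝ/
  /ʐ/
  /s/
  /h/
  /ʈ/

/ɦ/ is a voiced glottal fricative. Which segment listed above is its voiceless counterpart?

The voiceless counterpart is a voiceless glottal fricative — in this inventory, /h/.

/h/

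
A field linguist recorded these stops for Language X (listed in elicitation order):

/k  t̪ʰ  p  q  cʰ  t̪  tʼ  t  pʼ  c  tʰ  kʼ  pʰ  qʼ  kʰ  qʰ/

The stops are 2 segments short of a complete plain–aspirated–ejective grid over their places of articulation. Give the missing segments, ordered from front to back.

place of articulation  plain     aspirated  ejective
bilabial          p         pʰ        pʼ      
dental            t̪        t̪ʰ       —       
alveolar          t         tʰ        tʼ      
palatal           c         cʰ        —       
velar             k         kʰ        kʼ      
uvular            q         qʰ        qʼ      
Gaps, from front to back: dental lacks ejective (/t̪ʼ/); palatal lacks ejective (/cʼ/).

/t̪ʼ/, /cʼ/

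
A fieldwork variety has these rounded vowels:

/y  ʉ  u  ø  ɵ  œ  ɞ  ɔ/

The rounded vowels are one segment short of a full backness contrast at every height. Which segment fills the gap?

Front: /y/ (high), /ø/ (high-mid), /œ/ (low-mid).
Central: /ʉ/ (high), /ɵ/ (high-mid), /ɞ/ (low-mid).
Back: /u/ (high), /ɔ/ (low-mid).
The high-mid row has no back member, so the gap is the high-mid back rounded vowel /o/.

/o/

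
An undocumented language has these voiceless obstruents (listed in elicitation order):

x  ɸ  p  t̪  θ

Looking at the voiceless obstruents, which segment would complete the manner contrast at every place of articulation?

Stop: /p/ (bilabial), /t̪/ (dental).
Fricative: /ɸ/ (bilabial), /θ/ (dental), /x/ (velar).
The velar row has no stop member, so the gap is the velar stop /k/.

/k/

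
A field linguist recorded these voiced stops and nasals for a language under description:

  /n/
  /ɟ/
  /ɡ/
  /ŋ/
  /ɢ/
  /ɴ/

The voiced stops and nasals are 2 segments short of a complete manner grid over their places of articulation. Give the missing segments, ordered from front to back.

alveolar: oral stop —, nasal /n/.
palatal: oral stop /ɟ/, nasal —.
velar: oral stop /ɡ/, nasal /ŋ/.
uvular: oral stop /ɢ/, nasal /ɴ/.
Gaps, from front to back: alveolar lacks oral stop (/d/); palatal lacks nasal (/ɲ/).

/d/, /ɲ/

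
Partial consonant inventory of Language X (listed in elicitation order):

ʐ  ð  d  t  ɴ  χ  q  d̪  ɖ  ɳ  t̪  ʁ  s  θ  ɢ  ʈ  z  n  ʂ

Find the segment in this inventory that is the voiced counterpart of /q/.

/q/ is a voiceless uvular stop.
The voiced counterpart is a voiced uvular stop — in this inventory, /ɢ/.

/ɢ/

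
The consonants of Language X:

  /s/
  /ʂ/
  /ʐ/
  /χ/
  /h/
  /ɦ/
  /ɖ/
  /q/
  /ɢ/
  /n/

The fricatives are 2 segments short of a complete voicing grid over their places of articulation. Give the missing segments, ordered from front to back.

/z/, /ʁ/

Voiceless: /s/ (alveolar), /ʂ/ (retroflex), /χ/ (uvular), /h/ (glottal).
Voiced: /ʐ/ (retroflex), /ɦ/ (glottal).
Gaps, from front to back: alveolar lacks voiced (/z/); uvular lacks voiced (/ʁ/).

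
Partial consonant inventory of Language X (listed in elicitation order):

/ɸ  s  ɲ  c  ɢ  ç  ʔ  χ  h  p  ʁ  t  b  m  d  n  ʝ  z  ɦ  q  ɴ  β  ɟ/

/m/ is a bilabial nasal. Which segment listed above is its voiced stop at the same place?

The voiced stop at the same place is a voiced bilabial stop — in this inventory, /b/.

/b/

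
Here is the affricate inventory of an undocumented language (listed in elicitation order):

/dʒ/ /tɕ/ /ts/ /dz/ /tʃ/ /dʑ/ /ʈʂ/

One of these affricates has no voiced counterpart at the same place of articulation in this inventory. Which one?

Alveolar: /ts/ ~ /dz/
Postalveolar: /tʃ/ ~ /dʒ/
Alveolo-palatal: /tɕ/ ~ /dʑ/
Retroflex: only /ʈʂ/ (voiceless); no voiced partner.
So /ʈʂ/ is the unpaired segment.

/ʈʂ/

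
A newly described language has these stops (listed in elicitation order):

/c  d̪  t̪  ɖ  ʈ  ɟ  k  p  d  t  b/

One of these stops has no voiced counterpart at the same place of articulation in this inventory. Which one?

Bilabial: /p/ ~ /b/
Dental: /t̪/ ~ /d̪/
Alveolar: /t/ ~ /d/
Retroflex: /ʈ/ ~ /ɖ/
Palatal: /c/ ~ /ɟ/
Velar: only /k/ (voiceless); no voiced partner.
So /k/ is the unpaired segment.

/k/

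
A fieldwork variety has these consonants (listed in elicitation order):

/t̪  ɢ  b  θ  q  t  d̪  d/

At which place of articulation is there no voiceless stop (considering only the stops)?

bilabial

place of articulation  voiceless  voiced  
bilabial          —         b       
dental            t̪        d̪      
alveolar          t         d       
uvular            q         ɢ       
Every place of articulation has a voiceless member except bilabial, where /p/ would be expected.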